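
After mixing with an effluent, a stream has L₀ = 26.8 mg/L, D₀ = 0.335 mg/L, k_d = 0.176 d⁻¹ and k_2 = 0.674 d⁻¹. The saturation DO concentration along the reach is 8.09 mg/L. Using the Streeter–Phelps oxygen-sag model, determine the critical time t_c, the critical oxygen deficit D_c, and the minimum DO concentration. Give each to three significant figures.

At the critical point dD/dt = 0, so k_d L₀ e^(−k_d t) = k_2 D. Substituting D(t) from the Streeter–Phelps equation and solving for t gives
t_c = ln[(k_2/k_d)(1 − D₀(k_2−k_d)/(k_d L₀))] / (k_2−k_d).
Here k_2−k_d = 0.4980 d⁻¹ and 1 − D₀(k_2−k_d)/(k_d L₀) = 1 − 0.335×0.4980/(0.176×26.8) = 0.9646, so
t_c = ln(3.830 × 0.9646) / 0.4980 = 1.307 / 0.4980 = 2.624 d.
D_c = (k_d/k_2) L₀ e^(−k_d t_c) = (0.176/0.674) × 26.8 × e^(−0.176×2.624) = 0.2611 × 26.8 × 0.6301 = 4.410 mg/L.
Minimum DO = C_s − D_c = 8.09 − 4.410 = 3.680 mg/L.

t_c ≈ 2.62 d; D_c ≈ 4.41 mg/L; min DO ≈ 3.68 mg/L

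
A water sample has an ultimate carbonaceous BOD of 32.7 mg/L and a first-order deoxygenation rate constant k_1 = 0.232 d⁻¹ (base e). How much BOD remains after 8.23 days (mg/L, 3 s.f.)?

L_t = L₀ e^(−k_1 t) = 32.7 × e^(−0.232×8.23) = 32.7 × 0.1482 = 4.845 mg/L.

L ≈ 4.85 mg/L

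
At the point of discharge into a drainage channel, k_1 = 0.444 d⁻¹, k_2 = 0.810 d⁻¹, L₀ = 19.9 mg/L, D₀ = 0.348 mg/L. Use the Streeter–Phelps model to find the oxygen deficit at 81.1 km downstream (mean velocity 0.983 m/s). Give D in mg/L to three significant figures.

Travel time t = x/v = 81.1 km / (0.983 m/s) = 81100 m / 0.983 m/s = 82500 s = 0.9549 d.
k_1 L₀/(k_2−k_1) = 0.444×19.9/(0.810−0.444) = 8.836/0.3660 = 24.14 mg/L.
e^(−k_1 t) = e^(−0.444×0.9549) = 0.6544; e^(−k_2 t) = e^(−0.810×0.9549) = 0.4614.
D = 24.14 × (0.6544 − 0.4614) + 0.348 × 0.4614 = 4.660 + 0.1606 = 4.820 mg/L.

D ≈ 4.82 mg/L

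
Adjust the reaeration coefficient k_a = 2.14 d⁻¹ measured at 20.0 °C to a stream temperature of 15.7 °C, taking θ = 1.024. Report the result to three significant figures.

k_a(T₂) = k_a(T₁) · θ^(T₂−T₁) = 2.14 × 1.024^(15.7−20.0)
= 2.14 × 1.024^-4.30 = 2.14 × 0.9030 = 1.933 d⁻¹.

k_a ≈ 1.93 d⁻¹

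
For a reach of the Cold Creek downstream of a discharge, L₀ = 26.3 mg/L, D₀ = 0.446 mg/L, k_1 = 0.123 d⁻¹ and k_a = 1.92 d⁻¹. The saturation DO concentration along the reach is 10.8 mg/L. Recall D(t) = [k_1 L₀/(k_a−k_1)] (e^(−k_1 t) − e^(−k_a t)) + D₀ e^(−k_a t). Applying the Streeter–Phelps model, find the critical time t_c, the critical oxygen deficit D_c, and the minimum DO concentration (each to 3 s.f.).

t_c ≈ 1.37 d; D_c ≈ 1.42 mg/L; min DO ≈ 9.38 mg/L

t_c = [1/(k_a−k_1)] ln[(k_a/k_1)(1 − D₀(k_a−k_1)/(k_1 L₀))]
= [1/(1.92−0.123)] ln[(1.92/0.123)(1 − 0.446×1.797/(0.123×26.3))]
= (1/1.797) ln[15.61 × 0.7522] = 0.5565 × ln(11.74) = 0.5565 × 2.463 = 1.371 d.
D_c = (k_1/k_a) L₀ e^(−k_1 t_c) = (0.123/1.92) × 26.3 × e^(−0.123×1.371) = 0.06406 × 26.3 × 0.8448 = 1.423 mg/L.
Minimum DO = C_s − D_c = 10.8 − 1.423 = 9.377 mg/L.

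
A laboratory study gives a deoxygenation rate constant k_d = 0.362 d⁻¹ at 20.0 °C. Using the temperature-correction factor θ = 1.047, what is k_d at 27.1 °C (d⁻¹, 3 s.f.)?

k_d(T₂) = k_d(T₁) · θ^(T₂−T₁) = 0.362 × 1.047^(27.1−20.0)
= 0.362 × 1.047^7.10 = 0.362 × 1.386 = 0.5016 d⁻¹.

k_d ≈ 0.502 d⁻¹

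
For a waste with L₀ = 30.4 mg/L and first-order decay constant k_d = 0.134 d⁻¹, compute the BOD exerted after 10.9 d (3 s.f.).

y_t = L₀(1 − e^(−k_d t)) = 30.4 × (1 − e^(−0.134×10.9))
= 30.4 × (1 − 0.2321) = 30.4 × 0.7679 = 23.34 mg/L.

y ≈ 23.3 mg/L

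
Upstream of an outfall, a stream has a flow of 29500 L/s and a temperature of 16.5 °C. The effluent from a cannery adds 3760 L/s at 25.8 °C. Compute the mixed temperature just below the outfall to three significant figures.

Flow-weighted mixing: C = (Q_r C_r + Q_w C_w)/(Q_r + Q_w)
= (29500×16.5 + 3760×25.8)/(29500 + 3760) = 583800/33260 = 17.55 °C.

17.6 °C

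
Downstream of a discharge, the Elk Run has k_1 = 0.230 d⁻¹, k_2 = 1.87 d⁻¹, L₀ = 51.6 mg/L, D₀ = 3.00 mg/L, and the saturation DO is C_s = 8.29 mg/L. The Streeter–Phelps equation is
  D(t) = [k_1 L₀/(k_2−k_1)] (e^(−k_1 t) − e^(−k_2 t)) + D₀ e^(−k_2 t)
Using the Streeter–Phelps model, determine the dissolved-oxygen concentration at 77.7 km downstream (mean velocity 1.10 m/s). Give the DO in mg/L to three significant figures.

Travel time t = x/v = 77.7 km / (1.10 m/s) = 77700 m / 1.10 m/s = 70640 s = 0.8176 d.
k_1 L₀/(k_2−k_1) = 0.230×51.6/(1.87−0.230) = 11.87/1.640 = 7.237 mg/L.
e^(−k_1 t) = e^(−0.230×0.8176) = 0.8286; e^(−k_2 t) = e^(−1.87×0.8176) = 0.2168.
D = 7.237 × (0.8286 − 0.2168) + 3.00 × 0.2168 = 4.427 + 0.6504 = 5.078 mg/L.
DO = C_s − D = 8.29 − 5.078 = 3.212 mg/L.

DO ≈ 3.21 mg/L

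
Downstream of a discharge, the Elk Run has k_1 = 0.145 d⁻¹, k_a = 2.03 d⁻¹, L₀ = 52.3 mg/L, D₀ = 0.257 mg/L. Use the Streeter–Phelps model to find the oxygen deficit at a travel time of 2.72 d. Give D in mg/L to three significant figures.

k_1 L₀/(k_a−k_1) = 0.145×52.3/(2.03−0.145) = 7.583/1.885 = 4.023 mg/L.
e^(−k_1 t) = e^(−0.145×2.720) = 0.6741; e^(−k_a t) = e^(−2.03×2.720) = 0.003999.
D = 4.023 × (0.6741 − 0.003999) + 0.257 × 0.003999 = 2.696 + 0.001028 = 2.697 mg/L.

D ≈ 2.70 mg/L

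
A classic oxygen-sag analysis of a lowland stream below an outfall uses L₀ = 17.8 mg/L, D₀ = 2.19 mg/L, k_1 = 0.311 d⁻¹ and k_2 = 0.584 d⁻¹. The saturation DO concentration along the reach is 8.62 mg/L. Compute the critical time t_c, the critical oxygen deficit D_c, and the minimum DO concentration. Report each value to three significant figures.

With k_2/k_1 = 1.878 and 1 − D₀(k_2−k_1)/(k_1 L₀) = 0.8920,
t_c = ln(1.878 × 0.8920) / (0.584 − 0.311) = ln(1.675) / 0.2730 = 0.5158/0.2730 = 1.889 d.
L(t_c) = L₀ e^(−k_1 t_c) = 17.8 × 0.5556 = 9.891 mg/L, and at the critical point k_2 D_c = k_1 L, so D_c = (0.311/0.584) × 9.891 = 5.267 mg/L.
Minimum DO = C_s − D_c = 8.62 − 5.267 = 3.353 mg/L.

t_c ≈ 1.89 d; D_c ≈ 5.27 mg/L; min DO ≈ 3.35 mg/L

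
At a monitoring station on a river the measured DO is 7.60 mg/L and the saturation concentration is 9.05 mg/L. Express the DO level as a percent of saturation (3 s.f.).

% saturation = C/C_s × 100 = 7.60/9.05 × 100 = 84.0 %.

84.0 % saturation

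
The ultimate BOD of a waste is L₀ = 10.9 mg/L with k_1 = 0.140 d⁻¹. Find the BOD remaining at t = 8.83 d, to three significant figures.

L ≈ 3.17 mg/L

L_t = L₀ e^(−k_1 t) = 10.9 × e^(−0.140×8.83) = 10.9 × 0.2905 = 3.166 mg/L.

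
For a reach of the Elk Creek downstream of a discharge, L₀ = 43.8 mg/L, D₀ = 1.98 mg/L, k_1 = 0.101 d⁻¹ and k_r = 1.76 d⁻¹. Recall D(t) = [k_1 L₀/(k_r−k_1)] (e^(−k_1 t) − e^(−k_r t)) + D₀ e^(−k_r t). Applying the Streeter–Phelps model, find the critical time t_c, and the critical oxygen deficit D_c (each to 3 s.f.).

At the critical point dD/dt = 0, so k_1 L₀ e^(−k_1 t) = k_r D. Substituting D(t) from the Streeter–Phelps equation and solving for t gives
t_c = ln[(k_r/k_1)(1 − D₀(k_r−k_1)/(k_1 L₀))] / (k_r−k_1).
Here k_r−k_1 = 1.659 d⁻¹ and 1 − D₀(k_r−k_1)/(k_1 L₀) = 1 − 1.98×1.659/(0.101×43.8) = 0.2575, so
t_c = ln(17.43 × 0.2575) / 1.659 = 1.501 / 1.659 = 0.9048 d.
D_c = (k_1/k_r) L₀ e^(−k_1 t_c) = (0.101/1.76) × 43.8 × e^(−0.101×0.9048) = 0.05739 × 43.8 × 0.9127 = 2.294 mg/L.

t_c ≈ 0.905 d; D_c ≈ 2.29 mg/L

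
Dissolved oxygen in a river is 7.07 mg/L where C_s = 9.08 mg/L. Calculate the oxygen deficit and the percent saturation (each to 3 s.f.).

D ≈ 2.01 mg/L; 77.9 % saturation

D = C_s − C = 9.08 − 7.07 = 2.01 mg/L.
% saturation = 7.07/9.08 × 100 = 77.9 %.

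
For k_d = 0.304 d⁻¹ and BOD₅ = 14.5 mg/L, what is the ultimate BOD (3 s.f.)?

L₀ ≈ 18.6 mg/L

BOD₅ = L₀(1 − e^(−5k_d)) ⇒ L₀ = BOD₅ / (1 − e^(−5×0.304))
= 14.5 / (1 − 0.2187) = 14.5 / 0.7813 = 18.56 mg/L.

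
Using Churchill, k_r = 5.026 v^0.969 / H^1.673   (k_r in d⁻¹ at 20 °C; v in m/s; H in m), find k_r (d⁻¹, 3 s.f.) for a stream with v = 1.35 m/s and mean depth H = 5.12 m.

k_r = 5.026 × 1.35^0.969 / 5.12^1.673 = 5.026 × 1.337 / 15.37 = 0.4374 d⁻¹.

k_r ≈ 0.437 d⁻¹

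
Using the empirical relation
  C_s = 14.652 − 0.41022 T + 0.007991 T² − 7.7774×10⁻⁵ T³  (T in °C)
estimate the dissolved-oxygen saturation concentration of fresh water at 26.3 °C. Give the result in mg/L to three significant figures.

C_s = 14.652 − 0.41022×26.3 + 0.007991×26.3² − 7.7774×10⁻⁵×26.3³ = 7.976 mg/L.

C_s ≈ 7.98 mg/L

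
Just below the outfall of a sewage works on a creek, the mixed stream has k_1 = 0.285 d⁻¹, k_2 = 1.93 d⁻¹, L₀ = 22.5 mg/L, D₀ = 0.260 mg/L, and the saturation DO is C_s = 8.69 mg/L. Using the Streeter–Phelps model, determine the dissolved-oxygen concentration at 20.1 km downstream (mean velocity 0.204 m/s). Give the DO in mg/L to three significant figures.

DO ≈ 6.28 mg/L

Travel time t = x/v = 20.1 km / (0.204 m/s) = 20100 m / 0.204 m/s = 98530 s = 1.140 d.
k_1 L₀/(k_2−k_1) = 0.285×22.5/(1.93−0.285) = 6.412/1.645 = 3.898 mg/L.
e^(−k_1 t) = e^(−0.285×1.140) = 0.7225; e^(−k_2 t) = e^(−1.93×1.140) = 0.1107.
D = 3.898 × (0.7225 − 0.1107) + 0.260 × 0.1107 = 2.385 + 0.02878 = 2.414 mg/L.
DO = C_s − D = 8.69 − 2.414 = 6.276 mg/L.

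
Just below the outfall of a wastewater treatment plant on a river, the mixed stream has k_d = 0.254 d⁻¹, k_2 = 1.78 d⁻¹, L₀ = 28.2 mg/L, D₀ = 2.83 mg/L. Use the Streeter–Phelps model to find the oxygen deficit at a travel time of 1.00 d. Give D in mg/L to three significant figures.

D ≈ 3.33 mg/L

k_d L₀/(k_2−k_d) = 0.254×28.2/(1.78−0.254) = 7.163/1.526 = 4.694 mg/L.
e^(−k_d t) = e^(−0.254×1.000) = 0.7757; e^(−k_2 t) = e^(−1.78×1.000) = 0.1686.
D = 4.694 × (0.7757 − 0.1686) + 2.83 × 0.1686 = 2.849 + 0.4772 = 3.327 mg/L.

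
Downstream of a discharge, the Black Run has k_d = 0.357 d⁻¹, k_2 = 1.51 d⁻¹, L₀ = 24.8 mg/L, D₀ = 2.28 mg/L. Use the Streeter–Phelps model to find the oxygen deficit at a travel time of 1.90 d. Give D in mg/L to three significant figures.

k_d L₀/(k_2−k_d) = 0.357×24.8/(1.51−0.357) = 8.854/1.153 = 7.679 mg/L.
e^(−k_d t) = e^(−0.357×1.900) = 0.5075; e^(−k_2 t) = e^(−1.51×1.900) = 0.05676.
D = 7.679 × (0.5075 − 0.05676) + 2.28 × 0.05676 = 3.461 + 0.1294 = 3.590 mg/L.

D ≈ 3.59 mg/L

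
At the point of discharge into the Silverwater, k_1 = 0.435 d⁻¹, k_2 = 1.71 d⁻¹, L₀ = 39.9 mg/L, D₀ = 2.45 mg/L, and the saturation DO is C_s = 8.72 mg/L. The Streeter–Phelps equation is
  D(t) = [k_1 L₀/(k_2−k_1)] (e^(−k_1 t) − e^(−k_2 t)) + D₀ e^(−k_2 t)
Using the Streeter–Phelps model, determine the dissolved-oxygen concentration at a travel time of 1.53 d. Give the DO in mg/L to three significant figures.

DO ≈ 2.54 mg/L

k_1 L₀/(k_2−k_1) = 0.435×39.9/(1.71−0.435) = 17.36/1.275 = 13.61 mg/L.
e^(−k_1 t) = e^(−0.435×1.530) = 0.5140; e^(−k_2 t) = e^(−1.71×1.530) = 0.07307.
D = 13.61 × (0.5140 − 0.07307) + 2.45 × 0.07307 = 6.002 + 0.1790 = 6.181 mg/L.
DO = C_s − D = 8.72 − 6.181 = 2.539 mg/L.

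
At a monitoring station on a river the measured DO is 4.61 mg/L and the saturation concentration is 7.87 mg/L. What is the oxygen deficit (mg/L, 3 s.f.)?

D = C_s − C = 7.87 − 4.61 = 3.26 mg/L.

D ≈ 3.26 mg/L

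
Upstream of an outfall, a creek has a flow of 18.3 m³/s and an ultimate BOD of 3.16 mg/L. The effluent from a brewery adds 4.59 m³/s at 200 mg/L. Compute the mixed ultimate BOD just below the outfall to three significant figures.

Flow-weighted mixing: C = (Q_r C_r + Q_w C_w)/(Q_r + Q_w)
= (18.3×3.16 + 4.59×200)/(18.3 + 4.59) = 975.8/22.89 = 42.63 mg/L.

42.6 mg/L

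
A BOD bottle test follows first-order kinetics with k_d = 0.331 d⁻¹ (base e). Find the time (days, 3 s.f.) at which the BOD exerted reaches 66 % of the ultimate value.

y/L₀ = 1 − e^(−k_d t) = 0.66 ⇒ e^(−k_d t) = 0.340
t = −ln(0.340) / 0.331 = 1.079 / 0.331 = 3.259 d.

t ≈ 3.26 d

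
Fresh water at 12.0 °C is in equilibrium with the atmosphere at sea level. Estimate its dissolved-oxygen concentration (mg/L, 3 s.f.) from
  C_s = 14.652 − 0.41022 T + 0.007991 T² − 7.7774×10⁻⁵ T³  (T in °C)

C_s = 14.652 − 0.41022×12.0 + 0.007991×12.0² − 7.7774×10⁻⁵×12.0³ = 10.75 mg/L.

C_s ≈ 10.7 mg/L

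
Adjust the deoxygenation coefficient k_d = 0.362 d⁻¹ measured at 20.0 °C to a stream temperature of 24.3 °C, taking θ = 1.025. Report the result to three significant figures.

k_d ≈ 0.403 d⁻¹

k_d(T₂) = k_d(T₁) · θ^(T₂−T₁) = 0.362 × 1.025^(24.3−20.0)
= 0.362 × 1.025^4.30 = 0.362 × 1.112 = 0.4026 d⁻¹.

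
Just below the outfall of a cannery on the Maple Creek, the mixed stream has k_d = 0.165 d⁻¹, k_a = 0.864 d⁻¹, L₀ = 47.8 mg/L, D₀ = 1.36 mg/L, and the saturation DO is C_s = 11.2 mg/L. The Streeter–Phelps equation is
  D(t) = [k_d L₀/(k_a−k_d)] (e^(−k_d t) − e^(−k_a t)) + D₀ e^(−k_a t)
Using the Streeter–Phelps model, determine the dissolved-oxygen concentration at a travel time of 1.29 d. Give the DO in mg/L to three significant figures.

k_d L₀/(k_a−k_d) = 0.165×47.8/(0.864−0.165) = 7.887/0.6990 = 11.28 mg/L.
e^(−k_d t) = e^(−0.165×1.290) = 0.8083; e^(−k_a t) = e^(−0.864×1.290) = 0.3281.
D = 11.28 × (0.8083 − 0.3281) + 1.36 × 0.3281 = 5.418 + 0.4462 = 5.865 mg/L.
DO = C_s − D = 11.2 − 5.865 = 5.335 mg/L.

DO ≈ 5.34 mg/L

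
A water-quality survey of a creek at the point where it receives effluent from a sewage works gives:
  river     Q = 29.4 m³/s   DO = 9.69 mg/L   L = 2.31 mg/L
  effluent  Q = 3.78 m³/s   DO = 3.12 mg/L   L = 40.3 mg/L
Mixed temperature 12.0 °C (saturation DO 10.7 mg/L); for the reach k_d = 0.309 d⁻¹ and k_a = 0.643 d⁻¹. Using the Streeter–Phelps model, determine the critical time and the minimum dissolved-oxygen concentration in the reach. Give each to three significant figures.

t_c ≈ 1.18 d; minimum DO ≈ 8.49 mg/L

Mixed DO = (29.4×9.69 + 3.78×3.12)/(29.4+3.78) = 296.7/33.18 = 8.942 mg/L.
Mixed L₀ = (29.4×2.31 + 3.78×40.3)/(33.18) = 220.2/33.18 = 6.638 mg/L.
Initial deficit D₀ = C_s − DO₀ = 10.7 − 8.942 = 1.758 mg/L.
t_c = (1/0.3340) ln[(0.643/0.309)(1 − 1.758×0.3340/(0.309×6.638))] = 2.994 × ln(1.485) = 1.184 d.
D_c = (0.309/0.643) × 6.638 × e^(−0.309×1.184) = 0.4806 × 6.638 × 0.6936 = 2.213 mg/L.
Minimum DO = 10.7 − 2.213 = 8.487 mg/L.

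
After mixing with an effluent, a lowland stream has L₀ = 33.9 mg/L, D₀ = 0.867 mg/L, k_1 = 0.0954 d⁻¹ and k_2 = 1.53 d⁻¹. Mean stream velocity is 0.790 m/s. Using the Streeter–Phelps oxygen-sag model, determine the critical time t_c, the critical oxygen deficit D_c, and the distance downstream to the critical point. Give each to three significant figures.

t_c ≈ 1.60 d; D_c ≈ 1.82 mg/L; x_c ≈ 109 km

At the critical point dD/dt = 0, so k_1 L₀ e^(−k_1 t) = k_2 D. Substituting D(t) from the Streeter–Phelps equation and solving for t gives
t_c = ln[(k_2/k_1)(1 − D₀(k_2−k_1)/(k_1 L₀))] / (k_2−k_1).
Here k_2−k_1 = 1.435 d⁻¹ and 1 − D₀(k_2−k_1)/(k_1 L₀) = 1 − 0.867×1.435/(0.0954×33.9) = 0.6154, so
t_c = ln(16.04 × 0.6154) / 1.435 = 2.289 / 1.435 = 1.596 d.
D_c = (k_1/k_2) L₀ e^(−k_1 t_c) = (0.0954/1.53) × 33.9 × e^(−0.0954×1.596) = 0.06235 × 33.9 × 0.8588 = 1.815 mg/L.
x_c = v t_c = 0.790 m/s × 1.596 d × 86400 s/d = 108900 m ≈ 109 km.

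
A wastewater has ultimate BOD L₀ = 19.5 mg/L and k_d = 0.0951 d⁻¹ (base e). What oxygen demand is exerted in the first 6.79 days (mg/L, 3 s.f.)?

y ≈ 9.28 mg/L

y_t = L₀(1 − e^(−k_d t)) = 19.5 × (1 − e^(−0.0951×6.79))
= 19.5 × (1 − 0.5243) = 19.5 × 0.4757 = 9.277 mg/L.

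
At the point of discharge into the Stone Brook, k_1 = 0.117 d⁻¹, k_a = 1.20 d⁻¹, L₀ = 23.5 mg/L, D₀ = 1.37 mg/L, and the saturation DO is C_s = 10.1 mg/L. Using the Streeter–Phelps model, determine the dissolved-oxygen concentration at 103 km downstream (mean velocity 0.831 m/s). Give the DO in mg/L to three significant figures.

Travel time t = x/v = 103 km / (0.831 m/s) = 103000 m / 0.831 m/s = 123900 s = 1.435 d.
k_1 L₀/(k_a−k_1) = 0.117×23.5/(1.20−0.117) = 2.750/1.083 = 2.539 mg/L.
e^(−k_1 t) = e^(−0.117×1.435) = 0.8455; e^(−k_a t) = e^(−1.20×1.435) = 0.1788.
D = 2.539 × (0.8455 − 0.1788) + 1.37 × 0.1788 = 1.693 + 0.2450 = 1.938 mg/L.
DO = C_s − D = 10.1 − 1.938 = 8.162 mg/L.

DO ≈ 8.16 mg/L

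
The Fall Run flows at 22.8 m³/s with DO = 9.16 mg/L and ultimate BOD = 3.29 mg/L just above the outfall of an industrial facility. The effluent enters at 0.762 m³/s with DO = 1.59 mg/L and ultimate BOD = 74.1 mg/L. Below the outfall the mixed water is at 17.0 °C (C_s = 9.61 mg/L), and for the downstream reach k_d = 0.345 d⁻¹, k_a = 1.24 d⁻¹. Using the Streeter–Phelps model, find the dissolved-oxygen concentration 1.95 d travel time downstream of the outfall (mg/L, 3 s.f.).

Mixed DO = (22.8×9.16 + 0.762×1.59)/(22.8+0.762) = 210.1/23.56 = 8.915 mg/L.
Mixed L₀ = (22.8×3.29 + 0.762×74.1)/(23.56) = 131.5/23.56 = 5.580 mg/L.
Initial deficit D₀ = C_s − DO₀ = 9.61 − 8.915 = 0.6948 mg/L.
D(1.95) = [0.345×5.580/(1.24−0.345)](e^(−0.345×1.95) − e^(−1.24×1.95)) + 0.6948 e^(−1.24×1.95)
= 2.151 × (0.5103 − 0.08910) + 0.6948 × 0.08910 = 0.9679 mg/L.
DO = 9.61 − 0.9679 = 8.642 mg/L.

DO ≈ 8.64 mg/L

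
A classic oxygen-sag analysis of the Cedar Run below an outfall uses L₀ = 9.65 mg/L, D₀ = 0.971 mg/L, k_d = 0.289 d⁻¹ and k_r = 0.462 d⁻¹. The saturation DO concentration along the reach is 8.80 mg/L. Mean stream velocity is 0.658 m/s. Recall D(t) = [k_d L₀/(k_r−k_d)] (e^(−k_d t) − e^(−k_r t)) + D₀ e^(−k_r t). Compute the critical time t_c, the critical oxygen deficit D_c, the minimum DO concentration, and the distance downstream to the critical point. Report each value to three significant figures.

t_c ≈ 2.35 d; D_c ≈ 3.06 mg/L; min DO ≈ 5.74 mg/L; x_c ≈ 134 km

At the critical point dD/dt = 0, so k_d L₀ e^(−k_d t) = k_r D. Substituting D(t) from the Streeter–Phelps equation and solving for t gives
t_c = ln[(k_r/k_d)(1 − D₀(k_r−k_d)/(k_d L₀))] / (k_r−k_d).
Here k_r−k_d = 0.1730 d⁻¹ and 1 − D₀(k_r−k_d)/(k_d L₀) = 1 − 0.971×0.1730/(0.289×9.65) = 0.9398, so
t_c = ln(1.599 × 0.9398) / 0.1730 = 0.4070 / 0.1730 = 2.353 d.
D_c = (k_d/k_r) L₀ e^(−k_d t_c) = (0.289/0.462) × 9.65 × e^(−0.289×2.353) = 0.6255 × 9.65 × 0.5067 = 3.058 mg/L.
Minimum DO = C_s − D_c = 8.80 − 3.058 = 5.742 mg/L.
x_c = v t_c = 0.658 m/s × 2.353 d × 86400 s/d = 133800 m ≈ 134 km.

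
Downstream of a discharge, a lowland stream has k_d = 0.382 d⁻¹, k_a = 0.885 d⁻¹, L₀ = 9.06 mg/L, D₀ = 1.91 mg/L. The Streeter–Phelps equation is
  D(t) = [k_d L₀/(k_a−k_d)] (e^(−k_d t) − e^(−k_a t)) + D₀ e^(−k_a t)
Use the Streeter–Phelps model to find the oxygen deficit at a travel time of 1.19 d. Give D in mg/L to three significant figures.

k_d L₀/(k_a−k_d) = 0.382×9.06/(0.885−0.382) = 3.461/0.5030 = 6.881 mg/L.
e^(−k_d t) = e^(−0.382×1.190) = 0.6347; e^(−k_a t) = e^(−0.885×1.190) = 0.3488.
D = 6.881 × (0.6347 − 0.3488) + 1.91 × 0.3488 = 1.967 + 0.6663 = 2.633 mg/L.

D ≈ 2.63 mg/L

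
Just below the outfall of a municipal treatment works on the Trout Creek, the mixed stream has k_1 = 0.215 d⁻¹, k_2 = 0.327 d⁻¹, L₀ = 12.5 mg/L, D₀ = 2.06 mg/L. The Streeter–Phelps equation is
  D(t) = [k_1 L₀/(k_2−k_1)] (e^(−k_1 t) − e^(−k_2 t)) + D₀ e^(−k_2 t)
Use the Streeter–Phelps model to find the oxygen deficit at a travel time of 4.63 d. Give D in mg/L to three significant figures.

D ≈ 4.04 mg/L

k_1 L₀/(k_2−k_1) = 0.215×12.5/(0.327−0.215) = 2.688/0.1120 = 24.00 mg/L.
e^(−k_1 t) = e^(−0.215×4.630) = 0.3696; e^(−k_2 t) = e^(−0.327×4.630) = 0.2200.
D = 24.00 × (0.3696 − 0.2200) + 2.06 × 0.2200 = 3.588 + 0.4533 = 4.041 mg/L.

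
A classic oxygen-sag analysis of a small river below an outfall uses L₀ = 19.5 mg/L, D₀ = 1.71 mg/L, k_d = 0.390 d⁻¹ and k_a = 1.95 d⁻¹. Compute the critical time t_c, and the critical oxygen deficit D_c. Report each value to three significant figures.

t_c = [1/(k_a−k_d)] ln[(k_a/k_d)(1 − D₀(k_a−k_d)/(k_d L₀))]
= [1/(1.95−0.390)] ln[(1.95/0.390)(1 − 1.71×1.560/(0.390×19.5))]
= (1/1.560) ln[5.000 × 0.6492] = 0.6410 × ln(3.246) = 0.6410 × 1.177 = 0.7548 d.
D_c = (k_d/k_a) L₀ e^(−k_d t_c) = (0.390/1.95) × 19.5 × e^(−0.390×0.7548) = 0.2000 × 19.5 × 0.7450 = 2.906 mg/L.

t_c ≈ 0.755 d; D_c ≈ 2.91 mg/L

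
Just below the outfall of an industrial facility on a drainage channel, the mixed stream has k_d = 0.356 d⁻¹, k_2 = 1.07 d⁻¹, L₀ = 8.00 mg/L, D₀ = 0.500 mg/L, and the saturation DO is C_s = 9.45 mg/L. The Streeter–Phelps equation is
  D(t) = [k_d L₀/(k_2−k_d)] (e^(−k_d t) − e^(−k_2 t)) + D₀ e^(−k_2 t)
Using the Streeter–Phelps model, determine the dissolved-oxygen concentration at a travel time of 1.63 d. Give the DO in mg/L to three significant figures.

DO ≈ 7.83 mg/L

k_d L₀/(k_2−k_d) = 0.356×8.00/(1.07−0.356) = 2.848/0.7140 = 3.989 mg/L.
e^(−k_d t) = e^(−0.356×1.630) = 0.5597; e^(−k_2 t) = e^(−1.07×1.630) = 0.1748.
D = 3.989 × (0.5597 − 0.1748) + 0.500 × 0.1748 = 1.535 + 0.08740 = 1.623 mg/L.
DO = C_s − D = 9.45 − 1.623 = 7.827 mg/L.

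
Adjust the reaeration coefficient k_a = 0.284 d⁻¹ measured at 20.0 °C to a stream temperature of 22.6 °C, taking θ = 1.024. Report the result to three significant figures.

k_a(T₂) = k_a(T₁) · θ^(T₂−T₁) = 0.284 × 1.024^(22.6−20.0)
= 0.284 × 1.024^2.60 = 0.284 × 1.064 = 0.3021 d⁻¹.

k_a ≈ 0.302 d⁻¹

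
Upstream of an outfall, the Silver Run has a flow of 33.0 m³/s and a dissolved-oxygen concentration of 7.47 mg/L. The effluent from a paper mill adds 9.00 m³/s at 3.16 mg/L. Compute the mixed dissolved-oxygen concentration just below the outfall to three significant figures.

Flow-weighted mixing: C = (Q_r C_r + Q_w C_w)/(Q_r + Q_w)
= (33.0×7.47 + 9.00×3.16)/(33.0 + 9.00) = 274.9/42.00 = 6.546 mg/L.

6.55 mg/L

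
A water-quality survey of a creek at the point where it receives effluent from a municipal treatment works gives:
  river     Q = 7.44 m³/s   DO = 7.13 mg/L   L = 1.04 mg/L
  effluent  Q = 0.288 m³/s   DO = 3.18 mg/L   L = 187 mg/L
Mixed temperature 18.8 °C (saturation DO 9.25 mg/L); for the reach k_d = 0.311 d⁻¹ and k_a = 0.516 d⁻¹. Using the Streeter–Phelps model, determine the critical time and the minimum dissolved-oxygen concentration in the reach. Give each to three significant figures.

Mixed DO = (7.44×7.13 + 0.288×3.18)/(7.44+0.288) = 53.96/7.728 = 6.983 mg/L.
Mixed L₀ = (7.44×1.04 + 0.288×187)/(7.728) = 61.59/7.728 = 7.970 mg/L.
Initial deficit D₀ = C_s − DO₀ = 9.25 − 6.983 = 2.267 mg/L.
t_c = (1/0.2050) ln[(0.516/0.311)(1 − 2.267×0.2050/(0.311×7.970))] = 4.878 × ln(1.348) = 1.457 d.
D_c = (0.311/0.516) × 7.970 × e^(−0.311×1.457) = 0.6027 × 7.970 × 0.6357 = 3.054 mg/L.
Minimum DO = 9.25 − 3.054 = 6.196 mg/L.

t_c ≈ 1.46 d; minimum DO ≈ 6.20 mg/L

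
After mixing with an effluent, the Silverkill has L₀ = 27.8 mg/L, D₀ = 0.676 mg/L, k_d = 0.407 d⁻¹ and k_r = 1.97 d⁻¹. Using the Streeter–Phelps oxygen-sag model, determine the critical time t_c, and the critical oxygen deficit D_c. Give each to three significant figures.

t_c ≈ 0.946 d; D_c ≈ 3.91 mg/L

At the critical point dD/dt = 0, so k_d L₀ e^(−k_d t) = k_r D. Substituting D(t) from the Streeter–Phelps equation and solving for t gives
t_c = ln[(k_r/k_d)(1 − D₀(k_r−k_d)/(k_d L₀))] / (k_r−k_d).
Here k_r−k_d = 1.563 d⁻¹ and 1 − D₀(k_r−k_d)/(k_d L₀) = 1 − 0.676×1.563/(0.407×27.8) = 0.9066, so
t_c = ln(4.840 × 0.9066) / 1.563 = 1.479 / 1.563 = 0.9462 d.
D_c = (k_d/k_r) L₀ e^(−k_d t_c) = (0.407/1.97) × 27.8 × e^(−0.407×0.9462) = 0.2066 × 27.8 × 0.6804 = 3.908 mg/L.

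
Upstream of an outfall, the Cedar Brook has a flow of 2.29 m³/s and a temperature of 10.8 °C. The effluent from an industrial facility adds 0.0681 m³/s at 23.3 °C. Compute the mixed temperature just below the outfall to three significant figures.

11.2 °C

Flow-weighted mixing: C = (Q_r C_r + Q_w C_w)/(Q_r + Q_w)
= (2.29×10.8 + 0.0681×23.3)/(2.29 + 0.0681) = 26.32/2.358 = 11.16 °C.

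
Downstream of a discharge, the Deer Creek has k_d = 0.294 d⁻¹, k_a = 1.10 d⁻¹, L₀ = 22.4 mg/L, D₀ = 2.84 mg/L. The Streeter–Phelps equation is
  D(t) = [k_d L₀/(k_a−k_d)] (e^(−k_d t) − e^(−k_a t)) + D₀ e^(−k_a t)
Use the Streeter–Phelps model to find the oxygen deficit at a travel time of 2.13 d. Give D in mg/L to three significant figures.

D ≈ 3.86 mg/L

k_d L₀/(k_a−k_d) = 0.294×22.4/(1.10−0.294) = 6.586/0.8060 = 8.171 mg/L.
e^(−k_d t) = e^(−0.294×2.130) = 0.5346; e^(−k_a t) = e^(−1.10×2.130) = 0.09604.
D = 8.171 × (0.5346 − 0.09604) + 2.84 × 0.09604 = 3.583 + 0.2728 = 3.856 mg/L.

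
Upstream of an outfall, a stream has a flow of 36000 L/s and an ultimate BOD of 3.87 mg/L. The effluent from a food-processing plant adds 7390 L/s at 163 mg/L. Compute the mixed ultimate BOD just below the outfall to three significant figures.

31.0 mg/L

Flow-weighted mixing: C = (Q_r C_r + Q_w C_w)/(Q_r + Q_w)
= (36000×3.87 + 7390×163)/(36000 + 7390) = 1.344×10^6/43390 = 30.97 mg/L.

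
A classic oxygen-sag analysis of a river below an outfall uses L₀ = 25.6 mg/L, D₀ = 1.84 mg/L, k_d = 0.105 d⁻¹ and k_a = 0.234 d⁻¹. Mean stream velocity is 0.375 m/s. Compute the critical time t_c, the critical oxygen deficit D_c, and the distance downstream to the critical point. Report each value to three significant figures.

t_c ≈ 5.50 d; D_c ≈ 6.45 mg/L; x_c ≈ 178 km

t_c = [1/(k_a−k_d)] ln[(k_a/k_d)(1 − D₀(k_a−k_d)/(k_d L₀))]
= [1/(0.234−0.105)] ln[(0.234/0.105)(1 − 1.84×0.1290/(0.105×25.6))]
= (1/0.1290) ln[2.229 × 0.9117] = 7.752 × ln(2.032) = 7.752 × 0.7089 = 5.495 d.
L(t_c) = L₀ e^(−k_d t_c) = 25.6 × 0.5616 = 14.38 mg/L, and at the critical point k_a D_c = k_d L, so D_c = (0.105/0.234) × 14.38 = 6.451 mg/L.
x_c = v t_c = 0.375 m/s × 5.495 d × 86400 s/d = 178100 m ≈ 178 km.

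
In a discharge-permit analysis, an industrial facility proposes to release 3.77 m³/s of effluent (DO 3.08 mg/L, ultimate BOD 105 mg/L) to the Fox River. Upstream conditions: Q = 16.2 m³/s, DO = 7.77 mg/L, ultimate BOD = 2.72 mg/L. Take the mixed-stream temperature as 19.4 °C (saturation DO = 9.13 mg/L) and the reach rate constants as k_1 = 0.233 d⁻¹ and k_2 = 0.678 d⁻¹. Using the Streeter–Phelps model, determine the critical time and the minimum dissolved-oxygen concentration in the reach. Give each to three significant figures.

Mixed DO = (16.2×7.77 + 3.77×3.08)/(16.2+3.77) = 137.5/19.97 = 6.885 mg/L.
Mixed L₀ = (16.2×2.72 + 3.77×105)/(19.97) = 439.9/19.97 = 22.03 mg/L.
Initial deficit D₀ = C_s − DO₀ = 9.13 − 6.885 = 2.245 mg/L.
t_c = (1/0.4450) ln[(0.678/0.233)(1 − 2.245×0.4450/(0.233×22.03))] = 2.247 × ln(2.343) = 1.914 d.
D_c = (0.233/0.678) × 22.03 × e^(−0.233×1.914) = 0.3437 × 22.03 × 0.6403 = 4.847 mg/L.
Minimum DO = 9.13 − 4.847 = 4.283 mg/L.

t_c ≈ 1.91 d; minimum DO ≈ 4.28 mg/L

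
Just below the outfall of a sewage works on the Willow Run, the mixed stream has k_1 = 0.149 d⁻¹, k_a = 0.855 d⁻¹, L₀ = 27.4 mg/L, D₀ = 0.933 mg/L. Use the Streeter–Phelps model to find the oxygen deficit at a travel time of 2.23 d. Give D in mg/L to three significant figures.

k_1 L₀/(k_a−k_1) = 0.149×27.4/(0.855−0.149) = 4.083/0.7060 = 5.783 mg/L.
e^(−k_1 t) = e^(−0.149×2.230) = 0.7173; e^(−k_a t) = e^(−0.855×2.230) = 0.1486.
D = 5.783 × (0.7173 − 0.1486) + 0.933 × 0.1486 = 3.289 + 0.1386 = 3.427 mg/L.

D ≈ 3.43 mg/L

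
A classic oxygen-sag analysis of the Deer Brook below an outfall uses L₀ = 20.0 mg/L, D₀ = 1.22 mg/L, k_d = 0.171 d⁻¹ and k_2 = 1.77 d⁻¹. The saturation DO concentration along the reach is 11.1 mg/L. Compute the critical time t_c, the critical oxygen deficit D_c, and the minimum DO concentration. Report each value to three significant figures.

t_c ≈ 0.933 d; D_c ≈ 1.65 mg/L; min DO ≈ 9.45 mg/L

At the critical point dD/dt = 0, so k_d L₀ e^(−k_d t) = k_2 D. Substituting D(t) from the Streeter–Phelps equation and solving for t gives
t_c = ln[(k_2/k_d)(1 − D₀(k_2−k_d)/(k_d L₀))] / (k_2−k_d).
Here k_2−k_d = 1.599 d⁻¹ and 1 − D₀(k_2−k_d)/(k_d L₀) = 1 − 1.22×1.599/(0.171×20.0) = 0.4296, so
t_c = ln(10.35 × 0.4296) / 1.599 = 1.492 / 1.599 = 0.9332 d.
L(t_c) = L₀ e^(−k_d t_c) = 20.0 × 0.8525 = 17.05 mg/L, and at the critical point k_2 D_c = k_d L, so D_c = (0.171/1.77) × 17.05 = 1.647 mg/L.
Minimum DO = C_s − D_c = 11.1 − 1.647 = 9.453 mg/L.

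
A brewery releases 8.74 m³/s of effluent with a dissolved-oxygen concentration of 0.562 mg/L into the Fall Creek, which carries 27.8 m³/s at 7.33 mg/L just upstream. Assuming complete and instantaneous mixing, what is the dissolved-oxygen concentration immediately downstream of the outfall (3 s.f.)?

5.71 mg/L

Flow-weighted mixing: C = (Q_r C_r + Q_w C_w)/(Q_r + Q_w)
= (27.8×7.33 + 8.74×0.562)/(27.8 + 8.74) = 208.7/36.54 = 5.711 mg/L.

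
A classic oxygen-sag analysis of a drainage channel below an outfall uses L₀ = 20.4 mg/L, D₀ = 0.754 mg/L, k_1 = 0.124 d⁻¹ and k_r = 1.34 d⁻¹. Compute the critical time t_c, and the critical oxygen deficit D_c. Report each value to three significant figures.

With k_r/k_1 = 10.81 and 1 − D₀(k_r−k_1)/(k_1 L₀) = 0.6375,
t_c = ln(10.81 × 0.6375) / (1.34 − 0.124) = ln(6.890) / 1.216 = 1.930/1.216 = 1.587 d.
L(t_c) = L₀ e^(−k_1 t_c) = 20.4 × 0.8213 = 16.76 mg/L, and at the critical point k_r D_c = k_1 L, so D_c = (0.124/1.34) × 16.76 = 1.551 mg/L.

t_c ≈ 1.59 d; D_c ≈ 1.55 mg/L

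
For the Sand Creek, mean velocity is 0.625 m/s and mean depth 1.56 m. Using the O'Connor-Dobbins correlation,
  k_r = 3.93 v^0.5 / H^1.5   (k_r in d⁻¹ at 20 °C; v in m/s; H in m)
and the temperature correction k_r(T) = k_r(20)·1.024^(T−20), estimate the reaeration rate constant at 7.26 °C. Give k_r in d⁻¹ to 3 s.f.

k_r ≈ 1.18 d⁻¹

k_r(20) = 3.93 × 0.625^0.5 / 1.56^1.5 = 3.93 × 0.7906 / 1.948 = 1.595 d⁻¹.
k_r(7.26) = 1.595 × 1.024^(7.26−20) = 1.595 × 0.7392 = 1.179 d⁻¹.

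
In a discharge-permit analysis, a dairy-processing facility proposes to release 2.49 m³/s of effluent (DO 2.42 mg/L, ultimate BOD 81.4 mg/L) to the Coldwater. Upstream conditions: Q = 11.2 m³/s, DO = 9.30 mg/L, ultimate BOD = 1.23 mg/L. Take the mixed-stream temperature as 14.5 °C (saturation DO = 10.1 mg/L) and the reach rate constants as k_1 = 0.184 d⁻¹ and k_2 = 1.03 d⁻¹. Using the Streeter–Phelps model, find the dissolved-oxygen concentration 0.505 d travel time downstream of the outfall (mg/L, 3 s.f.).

DO ≈ 7.79 mg/L

Mixed DO = (11.2×9.30 + 2.49×2.42)/(11.2+2.49) = 110.2/13.69 = 8.049 mg/L.
Mixed L₀ = (11.2×1.23 + 2.49×81.4)/(13.69) = 216.5/13.69 = 15.81 mg/L.
Initial deficit D₀ = C_s − DO₀ = 10.1 − 8.049 = 2.051 mg/L.
D(0.505) = [0.184×15.81/(1.03−0.184)](e^(−0.184×0.505) − e^(−1.03×0.505)) + 2.051 e^(−1.03×0.505)
= 3.439 × (0.9113 − 0.5944) + 2.051 × 0.5944 = 2.309 mg/L.
DO = 10.1 − 2.309 = 7.791 mg/L.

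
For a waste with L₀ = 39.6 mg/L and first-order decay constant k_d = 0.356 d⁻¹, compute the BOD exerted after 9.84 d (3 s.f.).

y ≈ 38.4 mg/L

y_t = L₀(1 − e^(−k_d t)) = 39.6 × (1 − e^(−0.356×9.84))
= 39.6 × (1 − 0.03011) = 39.6 × 0.9699 = 38.41 mg/L.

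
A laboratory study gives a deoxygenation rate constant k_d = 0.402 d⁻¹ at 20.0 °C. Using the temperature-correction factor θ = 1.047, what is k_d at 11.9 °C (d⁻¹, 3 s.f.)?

k_d ≈ 0.277 d⁻¹

k_d(T₂) = k_d(T₁) · θ^(T₂−T₁) = 0.402 × 1.047^(11.9−20.0)
= 0.402 × 1.047^-8.10 = 0.402 × 0.6893 = 0.2771 d⁻¹.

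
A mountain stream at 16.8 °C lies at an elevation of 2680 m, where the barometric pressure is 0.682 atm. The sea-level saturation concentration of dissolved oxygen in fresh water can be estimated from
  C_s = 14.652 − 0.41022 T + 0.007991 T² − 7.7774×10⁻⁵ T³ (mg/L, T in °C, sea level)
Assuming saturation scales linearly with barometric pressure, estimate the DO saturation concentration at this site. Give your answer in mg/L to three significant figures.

C_s ≈ 6.58 mg/L

At sea level: C_s = 14.652 − 0.41022×16.8 + 0.007991×16.8² − 7.7774×10⁻⁵×16.8³ = 9.647 mg/L.
Pressure correction: C_s' = 9.647 × 0.682 = 6.579 mg/L.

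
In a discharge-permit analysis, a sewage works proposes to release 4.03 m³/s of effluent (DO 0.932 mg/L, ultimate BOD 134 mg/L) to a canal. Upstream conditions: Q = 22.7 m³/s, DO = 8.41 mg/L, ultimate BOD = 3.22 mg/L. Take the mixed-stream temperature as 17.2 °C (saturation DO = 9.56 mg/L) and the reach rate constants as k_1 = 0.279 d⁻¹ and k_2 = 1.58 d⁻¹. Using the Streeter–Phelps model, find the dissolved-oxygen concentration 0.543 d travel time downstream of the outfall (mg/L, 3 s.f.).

DO ≈ 6.45 mg/L

Mixed DO = (22.7×8.41 + 4.03×0.932)/(22.7+4.03) = 194.7/26.73 = 7.283 mg/L.
Mixed L₀ = (22.7×3.22 + 4.03×134)/(26.73) = 613.1/26.73 = 22.94 mg/L.
Initial deficit D₀ = C_s − DO₀ = 9.56 − 7.283 = 2.277 mg/L.
D(0.543) = [0.279×22.94/(1.58−0.279)](e^(−0.279×0.543) − e^(−1.58×0.543)) + 2.277 e^(−1.58×0.543)
= 4.919 × (0.8594 − 0.4240) + 2.277 × 0.4240 = 3.107 mg/L.
DO = 9.56 − 3.107 = 6.453 mg/L.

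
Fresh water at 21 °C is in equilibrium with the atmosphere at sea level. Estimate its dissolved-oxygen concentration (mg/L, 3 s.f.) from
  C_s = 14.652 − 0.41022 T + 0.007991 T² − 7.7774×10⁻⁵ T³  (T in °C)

C_s = 14.652 − 0.41022×21 + 0.007991×21² − 7.7774×10⁻⁵×21³ = 8.841 mg/L.

C_s ≈ 8.84 mg/L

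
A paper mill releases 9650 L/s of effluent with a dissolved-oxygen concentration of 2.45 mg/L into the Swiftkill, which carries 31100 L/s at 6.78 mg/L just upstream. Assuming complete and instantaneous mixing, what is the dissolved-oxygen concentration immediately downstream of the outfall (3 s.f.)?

5.75 mg/L

Flow-weighted mixing: C = (Q_r C_r + Q_w C_w)/(Q_r + Q_w)
= (31100×6.78 + 9650×2.45)/(31100 + 9650) = 234500/40750 = 5.755 mg/L.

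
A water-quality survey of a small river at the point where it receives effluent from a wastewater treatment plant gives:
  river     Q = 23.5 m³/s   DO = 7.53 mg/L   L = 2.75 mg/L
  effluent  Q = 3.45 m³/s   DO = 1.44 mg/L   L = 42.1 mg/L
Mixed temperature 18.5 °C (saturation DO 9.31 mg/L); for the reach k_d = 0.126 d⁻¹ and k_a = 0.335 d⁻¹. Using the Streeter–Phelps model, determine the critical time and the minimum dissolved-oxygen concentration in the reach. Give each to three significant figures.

t_c ≈ 0.909 d; minimum DO ≈ 6.70 mg/L

Mixed DO = (23.5×7.53 + 3.45×1.44)/(23.5+3.45) = 181.9/26.95 = 6.750 mg/L.
Mixed L₀ = (23.5×2.75 + 3.45×42.1)/(26.95) = 209.9/26.95 = 7.787 mg/L.
Initial deficit D₀ = C_s − DO₀ = 9.31 − 6.750 = 2.560 mg/L.
t_c = (1/0.2090) ln[(0.335/0.126)(1 − 2.560×0.2090/(0.126×7.787))] = 4.785 × ln(1.209) = 0.9088 d.
D_c = (0.126/0.335) × 7.787 × e^(−0.126×0.9088) = 0.3761 × 7.787 × 0.8918 = 2.612 mg/L.
Minimum DO = 9.31 − 2.612 = 6.698 mg/L.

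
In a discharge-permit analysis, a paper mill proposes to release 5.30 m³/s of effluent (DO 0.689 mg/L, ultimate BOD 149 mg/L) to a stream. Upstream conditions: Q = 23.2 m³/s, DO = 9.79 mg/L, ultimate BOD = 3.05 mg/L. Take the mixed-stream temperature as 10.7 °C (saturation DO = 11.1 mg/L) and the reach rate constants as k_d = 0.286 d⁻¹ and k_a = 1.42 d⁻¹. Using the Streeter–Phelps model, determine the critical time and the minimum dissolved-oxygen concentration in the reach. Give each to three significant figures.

t_c ≈ 0.971 d; minimum DO ≈ 6.49 mg/L

Mixed DO = (23.2×9.79 + 5.30×0.689)/(23.2+5.30) = 230.8/28.50 = 8.098 mg/L.
Mixed L₀ = (23.2×3.05 + 5.30×149)/(28.50) = 860.5/28.50 = 30.19 mg/L.
Initial deficit D₀ = C_s − DO₀ = 11.1 − 8.098 = 3.002 mg/L.
t_c = (1/1.134) ln[(1.42/0.286)(1 − 3.002×1.134/(0.286×30.19))] = 0.8818 × ln(3.007) = 0.9709 d.
D_c = (0.286/1.42) × 30.19 × e^(−0.286×0.9709) = 0.2014 × 30.19 × 0.7575 = 4.606 mg/L.
Minimum DO = 11.1 − 4.606 = 6.494 mg/L.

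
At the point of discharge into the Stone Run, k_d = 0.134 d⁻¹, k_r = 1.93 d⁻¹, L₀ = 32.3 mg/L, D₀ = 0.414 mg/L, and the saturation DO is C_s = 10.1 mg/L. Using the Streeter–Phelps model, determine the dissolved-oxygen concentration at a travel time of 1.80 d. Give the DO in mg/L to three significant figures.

k_d L₀/(k_r−k_d) = 0.134×32.3/(1.93−0.134) = 4.328/1.796 = 2.410 mg/L.
e^(−k_d t) = e^(−0.134×1.800) = 0.7857; e^(−k_r t) = e^(−1.93×1.800) = 0.03099.
D = 2.410 × (0.7857 − 0.03099) + 0.414 × 0.03099 = 1.819 + 0.01283 = 1.832 mg/L.
DO = C_s − D = 10.1 − 1.832 = 8.268 mg/L.

DO ≈ 8.27 mg/L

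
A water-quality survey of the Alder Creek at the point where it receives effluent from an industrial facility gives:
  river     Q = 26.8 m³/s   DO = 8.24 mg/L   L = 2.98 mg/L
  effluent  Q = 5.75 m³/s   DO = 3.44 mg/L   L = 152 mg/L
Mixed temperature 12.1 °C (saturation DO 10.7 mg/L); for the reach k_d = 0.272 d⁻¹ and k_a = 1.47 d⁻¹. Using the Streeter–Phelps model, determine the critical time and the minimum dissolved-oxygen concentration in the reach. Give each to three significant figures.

t_c ≈ 0.834 d; minimum DO ≈ 6.38 mg/L

Mixed DO = (26.8×8.24 + 5.75×3.44)/(26.8+5.75) = 240.6/32.55 = 7.392 mg/L.
Mixed L₀ = (26.8×2.98 + 5.75×152)/(32.55) = 953.9/32.55 = 29.30 mg/L.
Initial deficit D₀ = C_s − DO₀ = 10.7 − 7.392 = 3.308 mg/L.
t_c = (1/1.198) ln[(1.47/0.272)(1 − 3.308×1.198/(0.272×29.30))] = 0.8347 × ln(2.717) = 0.8345 d.
D_c = (0.272/1.47) × 29.30 × e^(−0.272×0.8345) = 0.1850 × 29.30 × 0.7969 = 4.321 mg/L.
Minimum DO = 10.7 − 4.321 = 6.379 mg/L.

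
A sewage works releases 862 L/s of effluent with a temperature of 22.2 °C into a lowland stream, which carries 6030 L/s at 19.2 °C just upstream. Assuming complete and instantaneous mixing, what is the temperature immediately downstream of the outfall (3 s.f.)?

Flow-weighted mixing: C = (Q_r C_r + Q_w C_w)/(Q_r + Q_w)
= (6030×19.2 + 862×22.2)/(6030 + 862) = 134900/6892 = 19.58 °C.

19.6 °C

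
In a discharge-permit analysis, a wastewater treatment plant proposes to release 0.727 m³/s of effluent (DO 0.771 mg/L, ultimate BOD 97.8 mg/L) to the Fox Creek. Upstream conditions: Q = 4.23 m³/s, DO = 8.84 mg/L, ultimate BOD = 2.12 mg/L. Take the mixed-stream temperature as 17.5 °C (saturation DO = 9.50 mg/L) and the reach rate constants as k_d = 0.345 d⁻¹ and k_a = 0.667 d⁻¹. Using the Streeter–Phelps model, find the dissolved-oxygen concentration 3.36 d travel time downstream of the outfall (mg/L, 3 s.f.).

Mixed DO = (4.23×8.84 + 0.727×0.771)/(4.23+0.727) = 37.95/4.957 = 7.657 mg/L.
Mixed L₀ = (4.23×2.12 + 0.727×97.8)/(4.957) = 80.07/4.957 = 16.15 mg/L.
Initial deficit D₀ = C_s − DO₀ = 9.50 − 7.657 = 1.843 mg/L.
D(3.36) = [0.345×16.15/(0.667−0.345)](e^(−0.345×3.36) − e^(−0.667×3.36)) + 1.843 e^(−0.667×3.36)
= 17.31 × (0.3137 − 0.1063) + 1.843 × 0.1063 = 3.785 mg/L.
DO = 9.50 − 3.785 = 5.715 mg/L.

DO ≈ 5.71 mg/L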